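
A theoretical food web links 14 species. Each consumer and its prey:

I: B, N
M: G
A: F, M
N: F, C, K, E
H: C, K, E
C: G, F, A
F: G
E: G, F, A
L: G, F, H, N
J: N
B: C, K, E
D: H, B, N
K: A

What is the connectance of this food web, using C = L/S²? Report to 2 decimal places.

C = 0.16

The web has S = 14 species and L = 31 feeding links.
C = L / S² = 31 / 196 = 0.1582 ≈ 0.16.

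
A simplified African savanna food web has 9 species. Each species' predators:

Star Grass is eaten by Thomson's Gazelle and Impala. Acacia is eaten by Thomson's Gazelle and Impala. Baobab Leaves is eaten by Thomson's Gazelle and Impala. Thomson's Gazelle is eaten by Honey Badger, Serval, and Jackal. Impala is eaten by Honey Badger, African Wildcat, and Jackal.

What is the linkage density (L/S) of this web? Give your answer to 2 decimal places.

L/S = 1.33

There are L = 12 links among S = 9 species.
L/S = 12/9 = 1.3333 ≈ 1.33.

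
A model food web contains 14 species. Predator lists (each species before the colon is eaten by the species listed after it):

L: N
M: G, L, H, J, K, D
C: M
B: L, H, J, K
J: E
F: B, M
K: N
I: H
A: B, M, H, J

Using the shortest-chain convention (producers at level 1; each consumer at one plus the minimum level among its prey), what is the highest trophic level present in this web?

4

Producers (level 1): I, A, C, F.
Following each consumer down to its lowest-level prey: A → B → K → N (levels 1 through 4).
All prey of N (K 3, L 3) are at level 3 or above, so N is at level 1 + 3 = 4.
Every consumer has at least one prey at level 3 or below, so none exceeds level 4.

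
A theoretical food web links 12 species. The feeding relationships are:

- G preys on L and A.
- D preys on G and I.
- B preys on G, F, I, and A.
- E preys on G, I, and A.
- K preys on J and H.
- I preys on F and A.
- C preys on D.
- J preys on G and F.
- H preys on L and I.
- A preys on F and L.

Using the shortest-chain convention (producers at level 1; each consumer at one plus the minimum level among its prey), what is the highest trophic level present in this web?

4

Producers (level 1): L, F.
Following each consumer down to its lowest-level prey: F → I → D → C (levels 1 through 4).
All prey of C (D 3) are at level 3 or above, so C is at level 1 + 3 = 4.
Every consumer has at least one prey at level 3 or below, so none exceeds level 4.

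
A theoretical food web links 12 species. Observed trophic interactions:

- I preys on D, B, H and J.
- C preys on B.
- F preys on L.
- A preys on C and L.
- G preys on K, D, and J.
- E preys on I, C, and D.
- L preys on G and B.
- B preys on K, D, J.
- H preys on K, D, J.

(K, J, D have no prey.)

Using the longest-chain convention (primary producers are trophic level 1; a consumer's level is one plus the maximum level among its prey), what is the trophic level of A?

K is a producer → level 1.
B eats K (level 1); other prey at levels: J 1, D 1 → level 2.
C eats B → level 3.
A eats C (level 3); other prey at levels: L 3 → level 4.

Trophic level 4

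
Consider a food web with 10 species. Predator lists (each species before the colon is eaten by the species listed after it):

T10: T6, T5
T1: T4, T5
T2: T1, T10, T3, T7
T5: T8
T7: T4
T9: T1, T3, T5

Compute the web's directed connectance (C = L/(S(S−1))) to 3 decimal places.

C = 0.144

The web has S = 10 species and L = 13 feeding links.
C = L / (S(S−1)) = 13 / 90 = 0.1444 ≈ 0.144.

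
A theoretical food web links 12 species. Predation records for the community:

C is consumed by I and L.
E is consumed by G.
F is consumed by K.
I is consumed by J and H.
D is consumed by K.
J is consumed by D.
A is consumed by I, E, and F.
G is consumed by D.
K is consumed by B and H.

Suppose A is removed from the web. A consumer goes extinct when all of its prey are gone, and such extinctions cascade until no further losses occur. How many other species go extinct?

3

Remove A.
Round 1: E (all prey gone), F (all prey gone) → extinct.
Round 2: G (all prey gone) → extinct.
No further losses. Total secondary extinctions: 3.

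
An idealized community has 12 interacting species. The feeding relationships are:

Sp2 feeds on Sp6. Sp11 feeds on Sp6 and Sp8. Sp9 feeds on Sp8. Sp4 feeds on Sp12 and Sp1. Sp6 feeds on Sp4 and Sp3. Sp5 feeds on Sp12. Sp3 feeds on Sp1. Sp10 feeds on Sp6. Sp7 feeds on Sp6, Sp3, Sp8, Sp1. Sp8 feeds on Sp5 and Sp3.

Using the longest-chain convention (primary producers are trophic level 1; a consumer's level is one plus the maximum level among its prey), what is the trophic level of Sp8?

Sp1 is a producer → level 1.
Sp3 eats Sp1 → level 2.
Sp8 eats Sp3 (level 2); other prey at levels: Sp5 2 → level 3.

Trophic level 3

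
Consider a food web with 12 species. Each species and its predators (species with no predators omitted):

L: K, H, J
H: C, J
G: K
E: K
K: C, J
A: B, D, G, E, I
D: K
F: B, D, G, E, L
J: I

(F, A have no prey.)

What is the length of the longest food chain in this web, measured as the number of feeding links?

One longest chain: F → L → H → J → I.
It has 5 species and 4 links.

4 links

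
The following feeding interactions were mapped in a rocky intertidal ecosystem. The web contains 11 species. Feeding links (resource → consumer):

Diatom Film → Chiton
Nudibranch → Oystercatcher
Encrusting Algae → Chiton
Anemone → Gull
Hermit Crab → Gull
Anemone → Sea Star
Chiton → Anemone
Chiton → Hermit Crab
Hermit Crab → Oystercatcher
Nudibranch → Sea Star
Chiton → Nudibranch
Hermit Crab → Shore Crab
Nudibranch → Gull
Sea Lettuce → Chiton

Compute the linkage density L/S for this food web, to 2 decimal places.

There are L = 14 links among S = 11 species.
L/S = 14/11 = 1.2727 ≈ 1.27.

L/S = 1.27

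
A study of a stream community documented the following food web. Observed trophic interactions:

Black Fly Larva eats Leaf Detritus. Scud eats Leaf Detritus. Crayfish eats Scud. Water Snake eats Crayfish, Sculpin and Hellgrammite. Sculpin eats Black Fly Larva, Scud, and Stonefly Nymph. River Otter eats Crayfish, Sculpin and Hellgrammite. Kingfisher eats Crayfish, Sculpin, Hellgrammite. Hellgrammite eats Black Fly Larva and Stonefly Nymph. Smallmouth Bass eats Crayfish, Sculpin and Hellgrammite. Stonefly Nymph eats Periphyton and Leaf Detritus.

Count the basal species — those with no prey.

2

Basal species (no prey listed): Periphyton, Leaf Detritus.
Count: 2.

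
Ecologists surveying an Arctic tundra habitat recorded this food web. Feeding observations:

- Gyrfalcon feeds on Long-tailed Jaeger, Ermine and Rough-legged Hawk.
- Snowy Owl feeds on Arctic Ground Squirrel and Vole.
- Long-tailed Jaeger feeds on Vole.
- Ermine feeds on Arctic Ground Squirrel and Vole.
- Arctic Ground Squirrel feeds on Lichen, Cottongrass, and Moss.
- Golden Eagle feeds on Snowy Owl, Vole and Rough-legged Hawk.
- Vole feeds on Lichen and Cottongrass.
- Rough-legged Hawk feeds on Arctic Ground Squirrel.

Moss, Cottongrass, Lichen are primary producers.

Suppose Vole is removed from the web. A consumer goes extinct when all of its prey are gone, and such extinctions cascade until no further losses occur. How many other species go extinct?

1

Remove Vole.
Round 1: Long-tailed Jaeger (all prey gone) → extinct.
No further losses. Total secondary extinctions: 1.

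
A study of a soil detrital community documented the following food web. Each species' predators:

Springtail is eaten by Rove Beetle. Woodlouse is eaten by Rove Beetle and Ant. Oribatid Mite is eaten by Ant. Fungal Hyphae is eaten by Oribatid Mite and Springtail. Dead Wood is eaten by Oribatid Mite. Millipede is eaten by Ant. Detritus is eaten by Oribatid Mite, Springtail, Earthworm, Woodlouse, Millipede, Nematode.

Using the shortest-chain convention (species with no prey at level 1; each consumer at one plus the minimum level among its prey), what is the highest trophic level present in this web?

3

Basal resources (level 1): Fungal Hyphae, Detritus, Dead Wood.
Following each consumer down to its lowest-level prey: Fungal Hyphae → Springtail → Rove Beetle (levels 1 through 3).
All prey of Rove Beetle (Springtail 2, Woodlouse 2) are at level 2 or above, so Rove Beetle is at level 1 + 2 = 3.
Every consumer has at least one prey at level 2 or below, so none exceeds level 3.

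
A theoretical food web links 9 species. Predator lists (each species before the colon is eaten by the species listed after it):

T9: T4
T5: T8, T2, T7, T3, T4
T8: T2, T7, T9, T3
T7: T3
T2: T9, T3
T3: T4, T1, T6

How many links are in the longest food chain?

One longest chain: T5 → T8 → T2 → T9 → T4.
It has 5 species and 4 links.

4 links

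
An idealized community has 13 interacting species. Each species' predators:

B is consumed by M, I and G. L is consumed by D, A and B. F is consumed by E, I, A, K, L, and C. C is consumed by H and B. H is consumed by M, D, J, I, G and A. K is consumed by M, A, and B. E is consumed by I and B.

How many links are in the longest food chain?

One longest chain: F → K → B → I.
It has 4 species and 3 links.

3 links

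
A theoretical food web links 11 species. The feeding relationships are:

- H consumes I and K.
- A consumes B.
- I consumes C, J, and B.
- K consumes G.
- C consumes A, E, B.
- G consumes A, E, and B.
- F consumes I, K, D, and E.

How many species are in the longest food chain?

One longest chain: B → A → C → I → F.
It has 5 species and 4 links.

5 species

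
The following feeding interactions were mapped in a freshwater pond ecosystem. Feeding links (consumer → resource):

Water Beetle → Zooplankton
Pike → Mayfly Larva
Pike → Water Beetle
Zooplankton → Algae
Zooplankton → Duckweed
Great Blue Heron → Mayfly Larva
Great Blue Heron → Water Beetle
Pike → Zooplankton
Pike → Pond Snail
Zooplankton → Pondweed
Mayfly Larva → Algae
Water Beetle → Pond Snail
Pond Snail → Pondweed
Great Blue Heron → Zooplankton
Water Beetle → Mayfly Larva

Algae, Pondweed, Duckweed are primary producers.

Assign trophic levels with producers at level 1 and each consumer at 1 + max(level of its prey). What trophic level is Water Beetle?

Pondweed is a producer → level 1.
Pond Snail eats Pondweed → level 2.
Water Beetle eats Pond Snail (level 2); other prey at levels: Zooplankton 2, Mayfly Larva 2 → level 3.

Trophic level 3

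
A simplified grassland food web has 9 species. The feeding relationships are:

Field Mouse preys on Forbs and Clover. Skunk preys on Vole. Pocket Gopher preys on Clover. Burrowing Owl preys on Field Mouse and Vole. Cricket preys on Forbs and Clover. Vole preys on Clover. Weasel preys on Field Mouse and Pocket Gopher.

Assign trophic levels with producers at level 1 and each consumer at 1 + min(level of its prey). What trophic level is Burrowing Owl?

Trophic level 3

Clover is a producer → level 1.
Vole eats Clover → level 2.
Burrowing Owl eats Vole → level 3.
No prey of Burrowing Owl is below level 2, so 3 is the minimum.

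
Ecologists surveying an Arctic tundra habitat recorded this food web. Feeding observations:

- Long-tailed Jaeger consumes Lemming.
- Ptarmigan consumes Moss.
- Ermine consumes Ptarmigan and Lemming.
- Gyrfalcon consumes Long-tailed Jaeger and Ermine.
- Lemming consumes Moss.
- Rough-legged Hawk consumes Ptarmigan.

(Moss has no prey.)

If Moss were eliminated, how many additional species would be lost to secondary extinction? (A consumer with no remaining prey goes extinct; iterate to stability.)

Remove Moss.
Round 1: Ptarmigan (all prey gone), Lemming (all prey gone) → extinct.
Round 2: Long-tailed Jaeger (all prey gone), Rough-legged Hawk (all prey gone), Ermine (all prey gone) → extinct.
Round 3: Gyrfalcon (all prey gone) → extinct.
No further losses. Total secondary extinctions: 6.

6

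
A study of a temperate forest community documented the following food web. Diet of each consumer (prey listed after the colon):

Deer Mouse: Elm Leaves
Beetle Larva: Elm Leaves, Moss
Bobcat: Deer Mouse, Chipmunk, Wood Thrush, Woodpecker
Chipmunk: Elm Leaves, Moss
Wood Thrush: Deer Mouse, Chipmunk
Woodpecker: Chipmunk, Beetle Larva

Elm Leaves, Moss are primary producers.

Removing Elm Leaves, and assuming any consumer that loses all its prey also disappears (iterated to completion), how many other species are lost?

Remove Elm Leaves.
Round 1: Deer Mouse (all prey gone) → extinct.
No further losses. Total secondary extinctions: 1.

1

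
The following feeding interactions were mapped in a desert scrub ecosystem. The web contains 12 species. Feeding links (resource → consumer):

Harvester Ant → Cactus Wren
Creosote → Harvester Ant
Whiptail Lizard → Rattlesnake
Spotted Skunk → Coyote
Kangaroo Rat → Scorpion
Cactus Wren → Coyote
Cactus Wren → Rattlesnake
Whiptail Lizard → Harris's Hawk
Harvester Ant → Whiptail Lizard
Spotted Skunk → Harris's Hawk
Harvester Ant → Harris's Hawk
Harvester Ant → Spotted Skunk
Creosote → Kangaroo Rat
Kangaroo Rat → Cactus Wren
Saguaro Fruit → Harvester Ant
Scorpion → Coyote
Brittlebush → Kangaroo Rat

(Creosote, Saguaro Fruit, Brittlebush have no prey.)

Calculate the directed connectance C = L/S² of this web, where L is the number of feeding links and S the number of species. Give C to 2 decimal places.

The web has S = 12 species and L = 17 feeding links.
C = L / S² = 17 / 144 = 0.1181 ≈ 0.12.

C = 0.12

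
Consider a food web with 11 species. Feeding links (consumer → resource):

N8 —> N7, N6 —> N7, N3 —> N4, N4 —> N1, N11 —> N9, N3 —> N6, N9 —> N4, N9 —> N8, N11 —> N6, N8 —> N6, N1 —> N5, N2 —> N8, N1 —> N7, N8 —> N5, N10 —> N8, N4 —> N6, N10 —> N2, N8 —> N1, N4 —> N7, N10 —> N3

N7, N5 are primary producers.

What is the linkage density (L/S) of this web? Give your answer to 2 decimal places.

There are L = 20 links among S = 11 species.
L/S = 20/11 = 1.8182 ≈ 1.82.

L/S = 1.82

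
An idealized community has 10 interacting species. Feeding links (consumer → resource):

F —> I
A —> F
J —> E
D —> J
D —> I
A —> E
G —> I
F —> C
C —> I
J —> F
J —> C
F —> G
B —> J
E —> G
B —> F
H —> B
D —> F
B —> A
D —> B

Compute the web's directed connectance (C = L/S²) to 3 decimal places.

C = 0.190

The web has S = 10 species and L = 19 feeding links.
C = L / S² = 19 / 100 = 0.1900 ≈ 0.190.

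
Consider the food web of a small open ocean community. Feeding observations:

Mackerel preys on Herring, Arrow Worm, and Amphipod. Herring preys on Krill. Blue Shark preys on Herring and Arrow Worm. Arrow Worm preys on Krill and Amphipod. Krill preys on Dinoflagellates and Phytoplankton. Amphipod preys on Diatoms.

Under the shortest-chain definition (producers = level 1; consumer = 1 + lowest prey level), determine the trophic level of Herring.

Phytoplankton is a producer → level 1.
Krill eats Phytoplankton → level 2.
Herring eats Krill → level 3.
No prey of Herring is below level 2, so 3 is the minimum.

Trophic level 3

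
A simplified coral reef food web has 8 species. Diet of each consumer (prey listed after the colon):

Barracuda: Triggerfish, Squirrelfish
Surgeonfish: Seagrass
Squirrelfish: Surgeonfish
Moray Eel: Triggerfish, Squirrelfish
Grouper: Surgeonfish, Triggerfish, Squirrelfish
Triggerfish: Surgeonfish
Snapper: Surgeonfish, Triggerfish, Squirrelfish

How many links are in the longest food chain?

One longest chain: Seagrass → Surgeonfish → Triggerfish → Barracuda.
It has 4 species and 3 links.

3 links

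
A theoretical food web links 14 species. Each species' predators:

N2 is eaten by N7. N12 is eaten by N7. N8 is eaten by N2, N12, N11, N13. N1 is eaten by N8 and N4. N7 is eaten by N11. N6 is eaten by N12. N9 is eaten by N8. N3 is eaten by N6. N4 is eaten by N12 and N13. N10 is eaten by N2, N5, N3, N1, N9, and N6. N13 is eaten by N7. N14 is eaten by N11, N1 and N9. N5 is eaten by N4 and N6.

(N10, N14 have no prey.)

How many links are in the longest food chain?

5 links

One longest chain: N10 → N9 → N8 → N2 → N7 → N11.
It has 6 species and 5 links.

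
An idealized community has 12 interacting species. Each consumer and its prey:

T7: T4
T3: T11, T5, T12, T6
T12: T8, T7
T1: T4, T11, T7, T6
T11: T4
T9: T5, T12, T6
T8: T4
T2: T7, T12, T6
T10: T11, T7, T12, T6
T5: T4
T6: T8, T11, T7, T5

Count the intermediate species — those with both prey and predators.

Intermediate species (has both prey and predators): T8, T11, T7, T5, T12, T6.
Count: 6.

6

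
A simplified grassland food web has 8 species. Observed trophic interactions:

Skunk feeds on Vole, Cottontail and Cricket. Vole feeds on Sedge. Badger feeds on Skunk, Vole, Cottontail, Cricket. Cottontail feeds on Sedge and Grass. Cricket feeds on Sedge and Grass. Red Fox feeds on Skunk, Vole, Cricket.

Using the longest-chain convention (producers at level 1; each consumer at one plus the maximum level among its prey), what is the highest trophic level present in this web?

Producers (level 1): Grass, Sedge.
Grass → Cricket → Skunk → Badger gives Badger level 4.
No species has a prey at level 4, so no species reaches level 5.

4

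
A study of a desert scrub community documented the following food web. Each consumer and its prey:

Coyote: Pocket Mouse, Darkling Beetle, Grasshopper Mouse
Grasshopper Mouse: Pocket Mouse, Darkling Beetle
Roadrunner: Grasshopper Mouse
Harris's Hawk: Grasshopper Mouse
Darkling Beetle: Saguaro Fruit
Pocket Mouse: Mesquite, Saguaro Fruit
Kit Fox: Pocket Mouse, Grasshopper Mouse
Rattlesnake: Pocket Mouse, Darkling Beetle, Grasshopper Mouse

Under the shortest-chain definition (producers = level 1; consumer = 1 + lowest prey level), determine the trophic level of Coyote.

Trophic level 3

Mesquite is a producer → level 1.
Pocket Mouse eats Mesquite → level 2.
Coyote eats Pocket Mouse → level 3.
No prey of Coyote is below level 2, so 3 is the minimum.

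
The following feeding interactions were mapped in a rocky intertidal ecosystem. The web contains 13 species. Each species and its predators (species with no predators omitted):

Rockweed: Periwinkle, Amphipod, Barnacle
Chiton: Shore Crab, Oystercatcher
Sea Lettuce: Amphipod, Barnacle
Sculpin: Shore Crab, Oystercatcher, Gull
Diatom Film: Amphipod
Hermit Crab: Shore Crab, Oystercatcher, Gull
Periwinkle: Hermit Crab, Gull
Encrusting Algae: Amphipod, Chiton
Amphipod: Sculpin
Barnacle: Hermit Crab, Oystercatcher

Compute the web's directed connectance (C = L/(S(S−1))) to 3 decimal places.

The web has S = 13 species and L = 21 feeding links.
C = L / (S(S−1)) = 21 / 156 = 0.1346 ≈ 0.135.

C = 0.135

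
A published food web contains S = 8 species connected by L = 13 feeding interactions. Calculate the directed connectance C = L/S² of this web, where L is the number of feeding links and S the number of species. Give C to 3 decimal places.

C = 0.203

The web has S = 8 species and L = 13 feeding links.
C = L / S² = 13 / 64 = 0.2031 ≈ 0.203.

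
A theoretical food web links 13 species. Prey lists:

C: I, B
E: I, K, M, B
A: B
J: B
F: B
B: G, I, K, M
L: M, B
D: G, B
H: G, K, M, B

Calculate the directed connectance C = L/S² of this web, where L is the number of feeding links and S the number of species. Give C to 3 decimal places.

C = 0.124

The web has S = 13 species and L = 21 feeding links.
C = L / S² = 21 / 169 = 0.1243 ≈ 0.124.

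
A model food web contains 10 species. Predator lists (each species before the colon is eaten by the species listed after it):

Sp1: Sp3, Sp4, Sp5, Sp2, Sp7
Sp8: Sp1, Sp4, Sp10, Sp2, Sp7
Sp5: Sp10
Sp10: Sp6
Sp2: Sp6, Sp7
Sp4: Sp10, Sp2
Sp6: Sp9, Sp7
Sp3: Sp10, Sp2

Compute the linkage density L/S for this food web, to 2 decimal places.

There are L = 20 links among S = 10 species.
L/S = 20/10 = 2.0000 ≈ 2.00.

L/S = 2.00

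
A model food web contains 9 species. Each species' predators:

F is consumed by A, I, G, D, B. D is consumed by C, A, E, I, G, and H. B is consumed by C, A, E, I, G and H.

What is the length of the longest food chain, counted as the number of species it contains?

One longest chain: F → B → H.
It has 3 species and 2 links.

3 species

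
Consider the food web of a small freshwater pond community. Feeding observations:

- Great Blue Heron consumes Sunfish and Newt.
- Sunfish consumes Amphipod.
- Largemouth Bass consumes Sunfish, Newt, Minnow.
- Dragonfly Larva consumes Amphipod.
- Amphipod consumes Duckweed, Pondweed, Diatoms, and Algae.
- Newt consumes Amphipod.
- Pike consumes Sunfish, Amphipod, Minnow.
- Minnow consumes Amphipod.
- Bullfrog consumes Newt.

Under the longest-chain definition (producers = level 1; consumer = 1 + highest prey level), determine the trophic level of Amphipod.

Duckweed is a producer → level 1.
Amphipod eats Duckweed (level 1); other prey at levels: Diatoms 1, Algae 1, Pondweed 1 → level 2.

Trophic level 2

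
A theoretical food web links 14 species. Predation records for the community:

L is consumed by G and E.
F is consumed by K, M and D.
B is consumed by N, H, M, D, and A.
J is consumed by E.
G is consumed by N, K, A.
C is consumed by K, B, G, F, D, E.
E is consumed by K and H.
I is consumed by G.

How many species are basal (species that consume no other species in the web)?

Basal species (no prey listed): I, C, J, L.
Count: 4.

4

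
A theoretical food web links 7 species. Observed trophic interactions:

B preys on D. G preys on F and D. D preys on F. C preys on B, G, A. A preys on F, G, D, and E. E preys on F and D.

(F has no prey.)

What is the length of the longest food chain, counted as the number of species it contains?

5 species

One longest chain: F → D → G → A → C.
It has 5 species and 4 links.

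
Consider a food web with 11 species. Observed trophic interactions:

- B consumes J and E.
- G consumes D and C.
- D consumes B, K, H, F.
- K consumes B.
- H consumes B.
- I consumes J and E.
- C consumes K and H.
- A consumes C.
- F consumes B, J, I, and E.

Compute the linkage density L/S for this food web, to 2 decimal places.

There are L = 19 links among S = 11 species.
L/S = 19/11 = 1.7273 ≈ 1.73.

L/S = 1.73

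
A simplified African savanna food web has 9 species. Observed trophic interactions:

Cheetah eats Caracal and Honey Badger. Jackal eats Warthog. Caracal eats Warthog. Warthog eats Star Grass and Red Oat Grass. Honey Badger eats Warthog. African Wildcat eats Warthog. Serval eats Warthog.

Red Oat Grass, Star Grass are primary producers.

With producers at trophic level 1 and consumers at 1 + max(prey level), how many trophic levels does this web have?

4

Producers (level 1): Red Oat Grass, Star Grass.
Red Oat Grass → Warthog → Honey Badger → Cheetah gives Cheetah level 4.
No species has a prey at level 4, so no species reaches level 5.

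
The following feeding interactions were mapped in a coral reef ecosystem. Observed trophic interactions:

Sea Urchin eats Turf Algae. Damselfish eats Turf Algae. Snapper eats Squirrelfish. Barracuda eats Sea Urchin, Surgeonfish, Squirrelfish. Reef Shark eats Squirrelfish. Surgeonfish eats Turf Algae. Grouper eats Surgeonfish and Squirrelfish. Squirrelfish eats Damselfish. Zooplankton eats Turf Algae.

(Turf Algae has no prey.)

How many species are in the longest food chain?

4 species

One longest chain: Turf Algae → Damselfish → Squirrelfish → Barracuda.
It has 4 species and 3 links.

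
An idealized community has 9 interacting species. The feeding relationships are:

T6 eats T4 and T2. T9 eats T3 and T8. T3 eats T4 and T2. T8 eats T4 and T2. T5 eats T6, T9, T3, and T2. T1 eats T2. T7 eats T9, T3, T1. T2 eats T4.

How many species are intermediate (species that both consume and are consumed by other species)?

6

Intermediate species (has both prey and predators): T2, T3, T1, T6, T8, T9.
Count: 6.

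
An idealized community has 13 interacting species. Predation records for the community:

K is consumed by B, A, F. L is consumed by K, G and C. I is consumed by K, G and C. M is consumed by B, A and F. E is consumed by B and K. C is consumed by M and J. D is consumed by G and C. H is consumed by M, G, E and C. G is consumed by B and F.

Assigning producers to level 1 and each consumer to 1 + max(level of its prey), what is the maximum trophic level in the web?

Producers (level 1): L, I, H, D.
H → E → K → A gives A level 4.
No species has a prey at level 4, so no species reaches level 5.

4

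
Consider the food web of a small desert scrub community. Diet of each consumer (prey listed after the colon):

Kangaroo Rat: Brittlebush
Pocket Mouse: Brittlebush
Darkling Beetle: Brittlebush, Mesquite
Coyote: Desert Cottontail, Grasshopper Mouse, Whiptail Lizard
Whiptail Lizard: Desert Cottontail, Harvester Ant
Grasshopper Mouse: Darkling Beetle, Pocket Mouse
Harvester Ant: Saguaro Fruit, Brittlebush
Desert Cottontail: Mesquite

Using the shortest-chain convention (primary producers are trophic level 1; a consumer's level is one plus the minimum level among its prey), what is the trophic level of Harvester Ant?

Saguaro Fruit is a producer → level 1.
Harvester Ant eats Saguaro Fruit → level 2.

Trophic level 2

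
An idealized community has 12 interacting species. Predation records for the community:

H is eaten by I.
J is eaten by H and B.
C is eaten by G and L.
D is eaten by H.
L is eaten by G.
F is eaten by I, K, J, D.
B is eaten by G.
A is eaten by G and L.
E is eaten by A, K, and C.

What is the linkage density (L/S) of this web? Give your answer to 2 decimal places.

L/S = 1.42

There are L = 17 links among S = 12 species.
L/S = 17/12 = 1.4167 ≈ 1.42.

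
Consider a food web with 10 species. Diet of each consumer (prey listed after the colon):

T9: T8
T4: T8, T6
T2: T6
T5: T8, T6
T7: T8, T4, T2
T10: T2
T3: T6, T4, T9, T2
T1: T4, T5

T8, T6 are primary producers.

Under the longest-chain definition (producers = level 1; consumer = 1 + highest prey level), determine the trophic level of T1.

T8 is a producer → level 1.
T4 eats T8 (level 1); other prey at levels: T6 1 → level 2.
T1 eats T4 (level 2); other prey at levels: T5 2 → level 3.

Trophic level 3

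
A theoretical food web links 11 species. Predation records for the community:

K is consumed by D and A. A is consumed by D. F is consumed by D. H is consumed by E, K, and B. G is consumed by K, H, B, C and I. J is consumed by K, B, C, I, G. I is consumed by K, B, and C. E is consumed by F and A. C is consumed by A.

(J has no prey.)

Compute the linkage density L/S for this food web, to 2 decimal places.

L/S = 2.09

There are L = 23 links among S = 11 species.
L/S = 23/11 = 2.0909 ≈ 2.09.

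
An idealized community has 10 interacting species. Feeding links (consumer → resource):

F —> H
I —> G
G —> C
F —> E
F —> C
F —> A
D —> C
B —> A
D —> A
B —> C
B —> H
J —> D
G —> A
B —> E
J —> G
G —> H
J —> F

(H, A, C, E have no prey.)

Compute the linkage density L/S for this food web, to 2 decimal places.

L/S = 1.70

There are L = 17 links among S = 10 species.
L/S = 17/10 = 1.7000 ≈ 1.70.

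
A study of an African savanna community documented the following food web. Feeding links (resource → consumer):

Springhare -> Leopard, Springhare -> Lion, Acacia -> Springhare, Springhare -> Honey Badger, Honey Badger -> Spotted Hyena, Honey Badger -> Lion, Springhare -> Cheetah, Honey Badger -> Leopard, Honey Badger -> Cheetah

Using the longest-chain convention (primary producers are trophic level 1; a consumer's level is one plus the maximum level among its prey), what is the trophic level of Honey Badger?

Trophic level 3

Acacia is a producer → level 1.
Springhare eats Acacia → level 2.
Honey Badger eats Springhare → level 3.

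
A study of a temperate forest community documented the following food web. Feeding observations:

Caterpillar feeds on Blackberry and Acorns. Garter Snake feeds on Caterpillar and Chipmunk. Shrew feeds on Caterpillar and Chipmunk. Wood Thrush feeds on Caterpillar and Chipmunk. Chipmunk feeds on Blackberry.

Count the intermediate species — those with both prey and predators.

Intermediate species (has both prey and predators): Caterpillar, Chipmunk.
Count: 2.

2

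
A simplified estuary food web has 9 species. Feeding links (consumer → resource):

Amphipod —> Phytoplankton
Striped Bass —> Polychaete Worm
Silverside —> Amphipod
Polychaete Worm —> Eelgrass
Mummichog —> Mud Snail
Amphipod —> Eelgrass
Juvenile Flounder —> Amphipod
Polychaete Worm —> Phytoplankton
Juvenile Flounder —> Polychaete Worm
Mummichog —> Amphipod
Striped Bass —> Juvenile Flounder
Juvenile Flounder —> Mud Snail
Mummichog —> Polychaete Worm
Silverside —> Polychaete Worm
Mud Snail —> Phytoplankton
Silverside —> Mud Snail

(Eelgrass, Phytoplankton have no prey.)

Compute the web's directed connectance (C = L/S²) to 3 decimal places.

The web has S = 9 species and L = 16 feeding links.
C = L / S² = 16 / 81 = 0.1975 ≈ 0.198.

C = 0.198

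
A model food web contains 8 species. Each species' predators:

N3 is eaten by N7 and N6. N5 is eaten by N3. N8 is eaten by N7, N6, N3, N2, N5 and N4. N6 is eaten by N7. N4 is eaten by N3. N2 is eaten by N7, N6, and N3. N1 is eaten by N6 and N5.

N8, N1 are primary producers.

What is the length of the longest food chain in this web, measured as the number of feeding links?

4 links

One longest chain: N8 → N5 → N3 → N6 → N7.
It has 5 species and 4 links.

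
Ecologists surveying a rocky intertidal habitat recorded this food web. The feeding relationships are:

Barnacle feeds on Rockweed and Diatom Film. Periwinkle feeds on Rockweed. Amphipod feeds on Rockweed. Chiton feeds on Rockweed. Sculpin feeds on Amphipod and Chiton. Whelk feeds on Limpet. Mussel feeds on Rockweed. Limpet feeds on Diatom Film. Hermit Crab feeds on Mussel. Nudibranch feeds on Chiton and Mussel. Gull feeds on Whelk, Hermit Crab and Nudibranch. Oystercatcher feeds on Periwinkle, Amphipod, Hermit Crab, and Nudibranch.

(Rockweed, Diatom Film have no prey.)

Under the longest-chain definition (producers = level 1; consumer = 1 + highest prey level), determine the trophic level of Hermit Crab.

Trophic level 3

Rockweed is a producer → level 1.
Mussel eats Rockweed → level 2.
Hermit Crab eats Mussel → level 3.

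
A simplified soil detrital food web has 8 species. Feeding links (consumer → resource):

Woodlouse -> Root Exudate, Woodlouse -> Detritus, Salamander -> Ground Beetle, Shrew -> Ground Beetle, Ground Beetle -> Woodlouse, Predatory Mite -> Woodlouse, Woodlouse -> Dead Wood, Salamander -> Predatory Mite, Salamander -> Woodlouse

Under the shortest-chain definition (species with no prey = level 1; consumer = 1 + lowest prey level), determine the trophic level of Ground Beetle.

Trophic level 3

Dead Wood has no prey (basal) → level 1.
Woodlouse eats Dead Wood → level 2.
Ground Beetle eats Woodlouse → level 3.
No prey of Ground Beetle is below level 2, so 3 is the minimum.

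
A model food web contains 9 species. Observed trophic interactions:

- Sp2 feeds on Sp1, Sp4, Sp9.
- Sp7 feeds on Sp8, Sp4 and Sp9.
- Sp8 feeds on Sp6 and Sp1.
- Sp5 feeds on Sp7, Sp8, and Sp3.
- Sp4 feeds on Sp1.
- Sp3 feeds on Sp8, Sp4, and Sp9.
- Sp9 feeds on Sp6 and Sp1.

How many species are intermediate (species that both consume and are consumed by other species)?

Intermediate species (has both prey and predators): Sp9, Sp4, Sp8, Sp3, Sp7.
Count: 5.

5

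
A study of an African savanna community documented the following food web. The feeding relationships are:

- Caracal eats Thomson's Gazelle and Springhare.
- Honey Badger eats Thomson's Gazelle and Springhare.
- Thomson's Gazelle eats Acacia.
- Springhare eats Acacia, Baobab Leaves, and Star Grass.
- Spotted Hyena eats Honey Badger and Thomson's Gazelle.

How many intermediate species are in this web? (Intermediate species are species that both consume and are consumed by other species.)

Intermediate species (has both prey and predators): Thomson's Gazelle, Springhare, Honey Badger.
Count: 3.

3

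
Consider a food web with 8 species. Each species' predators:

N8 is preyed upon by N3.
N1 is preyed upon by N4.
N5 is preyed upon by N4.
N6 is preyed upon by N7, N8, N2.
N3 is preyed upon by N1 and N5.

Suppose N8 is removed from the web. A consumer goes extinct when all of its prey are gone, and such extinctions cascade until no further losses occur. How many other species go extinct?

4

Remove N8.
Round 1: N3 (all prey gone) → extinct.
Round 2: N5 (all prey gone), N1 (all prey gone) → extinct.
Round 3: N4 (all prey gone) → extinct.
No further losses. Total secondary extinctions: 4.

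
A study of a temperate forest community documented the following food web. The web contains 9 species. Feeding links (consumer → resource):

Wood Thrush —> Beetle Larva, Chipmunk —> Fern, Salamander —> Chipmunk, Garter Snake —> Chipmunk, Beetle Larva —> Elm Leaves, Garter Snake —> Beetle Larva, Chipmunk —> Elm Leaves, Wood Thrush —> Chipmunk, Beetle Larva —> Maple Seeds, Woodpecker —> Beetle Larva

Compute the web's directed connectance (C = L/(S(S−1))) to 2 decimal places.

C = 0.14

The web has S = 9 species and L = 10 feeding links.
C = L / (S(S−1)) = 10 / 72 = 0.1389 ≈ 0.14.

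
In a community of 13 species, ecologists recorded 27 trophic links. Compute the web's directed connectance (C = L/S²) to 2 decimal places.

The web has S = 13 species and L = 27 feeding links.
C = L / S² = 27 / 169 = 0.1598 ≈ 0.16.

C = 0.16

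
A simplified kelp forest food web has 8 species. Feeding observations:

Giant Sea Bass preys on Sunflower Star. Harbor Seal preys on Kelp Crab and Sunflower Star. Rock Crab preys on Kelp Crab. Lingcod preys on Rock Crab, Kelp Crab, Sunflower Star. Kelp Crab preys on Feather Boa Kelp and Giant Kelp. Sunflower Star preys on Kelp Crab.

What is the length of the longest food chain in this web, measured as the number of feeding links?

One longest chain: Feather Boa Kelp → Kelp Crab → Sunflower Star → Harbor Seal.
It has 4 species and 3 links.

3 links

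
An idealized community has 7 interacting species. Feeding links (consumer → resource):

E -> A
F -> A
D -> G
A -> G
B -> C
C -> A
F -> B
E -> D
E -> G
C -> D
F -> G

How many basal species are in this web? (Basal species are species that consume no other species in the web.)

Basal species (no prey listed): G.
Count: 1.

1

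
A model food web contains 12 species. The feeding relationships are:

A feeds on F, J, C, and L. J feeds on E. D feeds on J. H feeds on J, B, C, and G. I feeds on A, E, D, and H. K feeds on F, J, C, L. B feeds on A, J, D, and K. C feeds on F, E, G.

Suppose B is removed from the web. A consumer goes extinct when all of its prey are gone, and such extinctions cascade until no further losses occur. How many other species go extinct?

0

Remove B.
Every predator of it retains at least one other prey: H still has G, J, C.
No consumer loses all prey, so no secondary extinctions occur.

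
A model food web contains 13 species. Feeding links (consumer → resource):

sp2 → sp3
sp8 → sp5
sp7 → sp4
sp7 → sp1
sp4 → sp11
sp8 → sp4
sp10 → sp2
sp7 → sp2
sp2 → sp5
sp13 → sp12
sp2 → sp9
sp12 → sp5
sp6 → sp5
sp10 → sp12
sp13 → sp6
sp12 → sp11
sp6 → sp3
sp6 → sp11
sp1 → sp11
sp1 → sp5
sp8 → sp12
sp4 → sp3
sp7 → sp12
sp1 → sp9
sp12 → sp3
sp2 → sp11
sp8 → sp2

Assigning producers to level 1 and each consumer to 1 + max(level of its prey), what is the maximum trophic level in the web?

Producers (level 1): sp11, sp3, sp9, sp5.
sp11 → sp4 → sp7 gives sp7 level 3.
No species has a prey at level 3, so no species reaches level 4.

3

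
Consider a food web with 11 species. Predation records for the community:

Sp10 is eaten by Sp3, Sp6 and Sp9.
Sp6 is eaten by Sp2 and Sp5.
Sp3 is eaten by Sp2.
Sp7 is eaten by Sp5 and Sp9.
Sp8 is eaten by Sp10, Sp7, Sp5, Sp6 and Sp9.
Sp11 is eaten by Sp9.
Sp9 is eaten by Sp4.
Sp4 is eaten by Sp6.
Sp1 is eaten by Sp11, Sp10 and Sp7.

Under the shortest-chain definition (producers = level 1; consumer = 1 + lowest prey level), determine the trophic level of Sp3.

Sp8 is a producer → level 1.
Sp10 eats Sp8 → level 2.
Sp3 eats Sp10 → level 3.
No prey of Sp3 is below level 2, so 3 is the minimum.

Trophic level 3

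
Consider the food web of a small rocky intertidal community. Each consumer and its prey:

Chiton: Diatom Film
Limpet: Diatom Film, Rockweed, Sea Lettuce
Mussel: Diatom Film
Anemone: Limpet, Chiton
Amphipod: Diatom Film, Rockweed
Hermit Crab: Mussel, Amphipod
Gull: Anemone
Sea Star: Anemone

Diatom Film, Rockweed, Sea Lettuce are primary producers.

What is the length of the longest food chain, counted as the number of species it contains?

One longest chain: Diatom Film → Limpet → Anemone → Sea Star.
It has 4 species and 3 links.

4 species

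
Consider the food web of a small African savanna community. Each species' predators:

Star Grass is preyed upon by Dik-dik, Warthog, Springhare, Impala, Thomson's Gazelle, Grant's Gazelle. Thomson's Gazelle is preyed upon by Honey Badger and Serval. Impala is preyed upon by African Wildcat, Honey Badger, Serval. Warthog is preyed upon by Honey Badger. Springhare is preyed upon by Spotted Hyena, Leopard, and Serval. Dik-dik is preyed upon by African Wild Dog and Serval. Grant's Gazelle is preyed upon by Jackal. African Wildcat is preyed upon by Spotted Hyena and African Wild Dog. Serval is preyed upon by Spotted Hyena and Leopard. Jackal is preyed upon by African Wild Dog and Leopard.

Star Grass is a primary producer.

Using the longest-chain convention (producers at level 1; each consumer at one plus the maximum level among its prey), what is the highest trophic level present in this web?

Producers (level 1): Star Grass.
Star Grass → Thomson's Gazelle → Serval → Spotted Hyena gives Spotted Hyena level 4.
No species has a prey at level 4, so no species reaches level 5.

4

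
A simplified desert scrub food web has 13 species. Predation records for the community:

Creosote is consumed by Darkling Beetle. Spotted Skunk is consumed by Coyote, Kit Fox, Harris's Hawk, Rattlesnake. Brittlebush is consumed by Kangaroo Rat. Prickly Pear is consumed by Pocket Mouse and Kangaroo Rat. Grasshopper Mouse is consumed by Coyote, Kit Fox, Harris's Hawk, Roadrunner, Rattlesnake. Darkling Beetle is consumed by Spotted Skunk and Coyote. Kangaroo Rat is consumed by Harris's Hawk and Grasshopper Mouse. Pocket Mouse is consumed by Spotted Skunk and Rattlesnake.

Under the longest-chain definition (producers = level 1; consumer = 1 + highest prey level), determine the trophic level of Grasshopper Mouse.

Trophic level 3

Prickly Pear is a producer → level 1.
Kangaroo Rat eats Prickly Pear (level 1); other prey at levels: Brittlebush 1 → level 2.
Grasshopper Mouse eats Kangaroo Rat → level 3.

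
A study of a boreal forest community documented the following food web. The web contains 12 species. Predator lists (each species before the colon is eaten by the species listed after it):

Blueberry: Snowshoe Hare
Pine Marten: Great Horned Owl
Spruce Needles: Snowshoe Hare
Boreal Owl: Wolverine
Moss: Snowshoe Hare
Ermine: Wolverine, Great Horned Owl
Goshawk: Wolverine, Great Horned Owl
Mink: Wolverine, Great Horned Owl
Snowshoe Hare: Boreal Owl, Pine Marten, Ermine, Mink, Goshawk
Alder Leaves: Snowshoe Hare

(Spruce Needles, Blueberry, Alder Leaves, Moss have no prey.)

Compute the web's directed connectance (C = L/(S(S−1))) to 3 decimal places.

The web has S = 12 species and L = 17 feeding links.
C = L / (S(S−1)) = 17 / 132 = 0.1288 ≈ 0.129.

C = 0.129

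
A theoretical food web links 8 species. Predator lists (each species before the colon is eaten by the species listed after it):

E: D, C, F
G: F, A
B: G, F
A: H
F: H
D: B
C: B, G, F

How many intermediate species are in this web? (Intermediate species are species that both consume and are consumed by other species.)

Intermediate species (has both prey and predators): D, C, B, G, F, A.
Count: 6.

6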